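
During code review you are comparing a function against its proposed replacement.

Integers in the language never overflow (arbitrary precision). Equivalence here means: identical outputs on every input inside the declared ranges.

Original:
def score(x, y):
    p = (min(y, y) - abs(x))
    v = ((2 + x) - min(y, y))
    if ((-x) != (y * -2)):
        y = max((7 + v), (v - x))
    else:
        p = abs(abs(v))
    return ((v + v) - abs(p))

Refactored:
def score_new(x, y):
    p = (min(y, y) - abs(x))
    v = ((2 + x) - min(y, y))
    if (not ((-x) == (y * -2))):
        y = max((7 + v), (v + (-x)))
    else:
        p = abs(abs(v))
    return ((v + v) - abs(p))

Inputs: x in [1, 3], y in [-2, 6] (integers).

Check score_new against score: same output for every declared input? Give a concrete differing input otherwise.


Differences: boolean connective usage differs, plus comparison usage differs, plus arithmetic usage differs — yet all 27 inputs agree.
verdict: equivalent


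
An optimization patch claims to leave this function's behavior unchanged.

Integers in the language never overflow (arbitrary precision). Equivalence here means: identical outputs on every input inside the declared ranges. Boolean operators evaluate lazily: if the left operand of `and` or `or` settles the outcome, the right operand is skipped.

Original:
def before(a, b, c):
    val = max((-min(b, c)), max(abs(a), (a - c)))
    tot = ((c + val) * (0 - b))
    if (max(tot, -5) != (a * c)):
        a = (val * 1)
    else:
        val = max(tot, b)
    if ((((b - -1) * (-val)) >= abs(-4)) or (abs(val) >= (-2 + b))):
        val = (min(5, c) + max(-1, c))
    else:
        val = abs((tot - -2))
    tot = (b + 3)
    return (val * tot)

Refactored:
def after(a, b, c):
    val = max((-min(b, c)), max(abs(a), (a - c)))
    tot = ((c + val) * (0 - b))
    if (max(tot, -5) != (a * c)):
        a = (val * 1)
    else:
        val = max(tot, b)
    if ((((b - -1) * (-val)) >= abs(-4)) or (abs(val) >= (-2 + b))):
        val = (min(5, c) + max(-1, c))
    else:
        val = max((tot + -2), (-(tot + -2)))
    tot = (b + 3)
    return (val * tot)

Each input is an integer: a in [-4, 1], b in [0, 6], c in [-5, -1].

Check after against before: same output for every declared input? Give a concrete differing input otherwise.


There is a counterexample at a=-3, b=6, c=-2: 36 on one side, 72 on the other.
before: val becomes 3; next tot becomes -6; next (max(tot, -5) != (a * c)) evaluates to true; next a becomes 3; next ((((b - -1) * (-val)) >= abs(-4)) or (abs(val) >= (-2 + b))) evaluates to false; next val becomes 4; next tot becomes 9; next final value 36
after: val becomes 3; next tot becomes -6; next (max(tot, -5) != (a * c)) evaluates to true; next a becomes 3; next ((((b - -1) * (-val)) >= abs(-4)) or (abs(val) >= (-2 + b))) evaluates to false; next val becomes 8; next tot becomes 9; next final value 72
verdict: not equivalent; witness: a=-3, b=6, c=-2


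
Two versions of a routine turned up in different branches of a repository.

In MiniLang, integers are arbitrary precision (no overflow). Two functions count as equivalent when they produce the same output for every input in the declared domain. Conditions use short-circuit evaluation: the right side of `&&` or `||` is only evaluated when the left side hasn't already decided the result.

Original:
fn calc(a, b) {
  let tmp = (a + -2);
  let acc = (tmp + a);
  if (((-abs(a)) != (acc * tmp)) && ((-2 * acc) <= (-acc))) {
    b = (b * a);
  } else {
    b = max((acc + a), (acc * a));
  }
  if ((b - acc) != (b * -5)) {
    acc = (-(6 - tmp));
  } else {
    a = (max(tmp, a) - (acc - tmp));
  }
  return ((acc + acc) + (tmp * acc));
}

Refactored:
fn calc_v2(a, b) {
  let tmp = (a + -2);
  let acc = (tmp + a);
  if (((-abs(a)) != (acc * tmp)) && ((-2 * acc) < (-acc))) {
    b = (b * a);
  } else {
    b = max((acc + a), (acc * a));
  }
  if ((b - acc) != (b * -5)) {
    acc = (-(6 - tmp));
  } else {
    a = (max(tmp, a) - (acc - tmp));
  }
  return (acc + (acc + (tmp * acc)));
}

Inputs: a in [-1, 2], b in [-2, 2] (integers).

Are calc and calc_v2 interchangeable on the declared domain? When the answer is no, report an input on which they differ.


On input a=1, b=0, calc returns 0 while calc_v2 returns -7.
verdict: not equivalent; witness: a=1, b=0


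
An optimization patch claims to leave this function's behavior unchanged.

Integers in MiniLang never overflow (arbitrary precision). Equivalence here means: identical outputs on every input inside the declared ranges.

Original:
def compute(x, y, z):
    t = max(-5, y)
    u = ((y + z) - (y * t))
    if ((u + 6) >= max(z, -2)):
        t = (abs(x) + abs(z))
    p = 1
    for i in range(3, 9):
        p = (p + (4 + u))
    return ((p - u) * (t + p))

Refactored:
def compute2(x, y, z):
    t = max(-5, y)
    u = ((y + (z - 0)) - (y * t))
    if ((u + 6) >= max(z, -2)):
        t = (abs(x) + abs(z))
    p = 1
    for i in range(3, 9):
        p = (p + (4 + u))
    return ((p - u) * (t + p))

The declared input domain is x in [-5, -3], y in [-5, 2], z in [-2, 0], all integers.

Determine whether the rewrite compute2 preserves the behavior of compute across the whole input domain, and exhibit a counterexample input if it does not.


Changes here: constant usage differs, and arithmetic usage differs; the full 72-point sweep finds no disagreement.
verdict: equivalent


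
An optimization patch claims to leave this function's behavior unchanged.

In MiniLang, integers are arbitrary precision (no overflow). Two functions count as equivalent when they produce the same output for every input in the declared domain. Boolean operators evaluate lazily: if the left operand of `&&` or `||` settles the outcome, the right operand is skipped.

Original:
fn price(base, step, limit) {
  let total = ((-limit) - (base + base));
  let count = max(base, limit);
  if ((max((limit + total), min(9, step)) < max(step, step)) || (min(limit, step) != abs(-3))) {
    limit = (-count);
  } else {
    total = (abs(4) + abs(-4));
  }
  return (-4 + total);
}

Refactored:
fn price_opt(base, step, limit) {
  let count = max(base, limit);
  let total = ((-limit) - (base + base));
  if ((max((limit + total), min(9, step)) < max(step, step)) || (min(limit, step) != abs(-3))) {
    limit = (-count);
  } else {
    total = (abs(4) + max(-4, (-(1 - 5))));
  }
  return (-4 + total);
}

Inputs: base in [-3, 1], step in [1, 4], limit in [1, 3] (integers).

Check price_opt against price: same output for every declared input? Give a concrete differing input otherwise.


Behavior is preserved: although min/max/abs usage differs, plus arithmetic usage differs, plus constant usage differs, the outputs never diverge.
One worked example (base=-3, step=4, limit=1) — price: total becomes 5; next count becomes 1; next ((max((limit + total), min(9, step)) < max(step, step)) || (min(limit, step) != abs(-3))) evaluates to true; next limit becomes -1; next final value 1; price_opt: count becomes 1; next total becomes 5; next ((max((limit + total), min(9, step)) < max(step, step)) || (min(limit, step) != abs(-3))) evaluates to true; next limit becomes -1; next final value 1; agreement on 1.
An exhaustive pass over the 60 declared inputs shows identical outputs.
verdict: equivalent


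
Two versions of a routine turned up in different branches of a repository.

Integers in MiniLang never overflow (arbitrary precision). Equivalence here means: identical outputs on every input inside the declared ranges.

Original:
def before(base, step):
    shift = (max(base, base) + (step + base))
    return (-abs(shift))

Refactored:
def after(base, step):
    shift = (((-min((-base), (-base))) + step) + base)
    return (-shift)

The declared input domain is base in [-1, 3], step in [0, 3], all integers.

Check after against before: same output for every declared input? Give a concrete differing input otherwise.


base=-1, step=0 yields -2 from before but 2 from after.
verdict: not equivalent; witness: base=-1, step=0


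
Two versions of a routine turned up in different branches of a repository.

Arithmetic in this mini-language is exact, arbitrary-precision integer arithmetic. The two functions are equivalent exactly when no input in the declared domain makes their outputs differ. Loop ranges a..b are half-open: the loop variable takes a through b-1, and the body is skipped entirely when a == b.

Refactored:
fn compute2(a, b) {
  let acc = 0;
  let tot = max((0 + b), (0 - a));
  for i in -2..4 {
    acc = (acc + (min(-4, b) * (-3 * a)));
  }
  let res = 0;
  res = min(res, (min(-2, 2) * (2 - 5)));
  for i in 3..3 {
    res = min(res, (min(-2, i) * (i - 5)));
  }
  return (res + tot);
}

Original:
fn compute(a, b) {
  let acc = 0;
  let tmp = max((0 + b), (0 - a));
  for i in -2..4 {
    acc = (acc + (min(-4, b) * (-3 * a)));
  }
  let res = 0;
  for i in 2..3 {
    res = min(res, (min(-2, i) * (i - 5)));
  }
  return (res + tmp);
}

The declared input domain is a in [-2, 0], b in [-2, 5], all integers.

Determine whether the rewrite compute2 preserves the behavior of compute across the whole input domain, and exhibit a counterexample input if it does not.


Behavior is preserved: although local variable names differ, and constant usage differs, and arithmetic usage differs, and statement counts differ, and loop structure differs, and min/max/abs usage differs, the outputs never diverge.
One worked example (a=0, b=0) — compute: acc := 0 | tmp := 0 | iter i=-2: | acc := 0 | iter i=-1: | acc := 0 | iter i=0: | acc := 0 | iter i=1: | acc := 0 | iter i=2: | acc := 0 | iter i=3: | acc := 0 | res := 0 | iter i=2: | res := 0 | result 0; compute2: acc := 0 | tot := 0 | iter i=-2: | acc := 0 | iter i=-1: | acc := 0 | iter i=0: | acc := 0 | iter i=1: | acc := 0 | iter i=2: | acc := 0 | iter i=3: | acc := 0 | res := 0 | res := 0 | loop over i: empty range | result 0; agreement on 0.
Every one of the 24 inputs gives matching results.
verdict: equivalent


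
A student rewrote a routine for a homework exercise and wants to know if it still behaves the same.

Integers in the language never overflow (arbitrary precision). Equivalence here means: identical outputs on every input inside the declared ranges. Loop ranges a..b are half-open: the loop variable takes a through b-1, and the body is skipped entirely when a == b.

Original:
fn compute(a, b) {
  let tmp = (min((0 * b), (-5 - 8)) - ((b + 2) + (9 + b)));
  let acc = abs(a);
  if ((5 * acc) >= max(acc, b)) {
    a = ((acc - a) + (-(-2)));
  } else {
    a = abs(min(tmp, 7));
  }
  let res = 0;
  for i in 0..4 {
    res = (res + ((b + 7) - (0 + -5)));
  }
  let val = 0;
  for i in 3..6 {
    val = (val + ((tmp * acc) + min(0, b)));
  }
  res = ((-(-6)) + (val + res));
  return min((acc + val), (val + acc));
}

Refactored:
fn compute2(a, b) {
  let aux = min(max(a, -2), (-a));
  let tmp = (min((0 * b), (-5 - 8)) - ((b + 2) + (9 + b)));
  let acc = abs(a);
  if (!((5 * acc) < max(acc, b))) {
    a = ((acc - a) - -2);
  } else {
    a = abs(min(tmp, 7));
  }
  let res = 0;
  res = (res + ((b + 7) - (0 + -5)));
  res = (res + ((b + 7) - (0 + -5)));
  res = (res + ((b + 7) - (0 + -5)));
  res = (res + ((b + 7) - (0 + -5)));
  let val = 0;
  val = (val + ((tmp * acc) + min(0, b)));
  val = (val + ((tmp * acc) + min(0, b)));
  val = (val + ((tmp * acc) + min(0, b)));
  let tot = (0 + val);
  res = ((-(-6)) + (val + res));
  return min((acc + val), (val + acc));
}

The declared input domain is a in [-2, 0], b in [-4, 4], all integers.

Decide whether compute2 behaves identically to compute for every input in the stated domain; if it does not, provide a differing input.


Side by side, the visible changes include: min/max/abs usage differs, and loop structure differs, and local variable names differ, and arithmetic usage differs, and statement counts differ, and constant usage differs, and boolean connective usage differs, and comparison usage differs.
One worked example (a=0, b=4) — compute: tmp := -32 | acc := 0 | ((5 * acc) >= max(acc, b)): false | a := 32 | res := 0 | iter i=0: | res := 16 | iter i=1: | res := 32 | iter i=2: | res := 48 | iter i=3: | res := 64 | val := 0 | iter i=3: | val := 0 | iter i=4: | val := 0 | iter i=5: | val := 0 | res := 70 | result 0; compute2: aux := 0 | tmp := -32 | acc := 0 | (!((5 * acc) < max(acc, b))): false | a := 32 | res := 0 | res := 16 | res := 32 | res := 48 | res := 64 | val := 0 | val := 0 | val := 0 | val := 0 | tot := 0 | res := 70 | result 0; agreement on 0.
Sweeping the whole domain (27 inputs) finds no disagreement.
verdict: equivalent


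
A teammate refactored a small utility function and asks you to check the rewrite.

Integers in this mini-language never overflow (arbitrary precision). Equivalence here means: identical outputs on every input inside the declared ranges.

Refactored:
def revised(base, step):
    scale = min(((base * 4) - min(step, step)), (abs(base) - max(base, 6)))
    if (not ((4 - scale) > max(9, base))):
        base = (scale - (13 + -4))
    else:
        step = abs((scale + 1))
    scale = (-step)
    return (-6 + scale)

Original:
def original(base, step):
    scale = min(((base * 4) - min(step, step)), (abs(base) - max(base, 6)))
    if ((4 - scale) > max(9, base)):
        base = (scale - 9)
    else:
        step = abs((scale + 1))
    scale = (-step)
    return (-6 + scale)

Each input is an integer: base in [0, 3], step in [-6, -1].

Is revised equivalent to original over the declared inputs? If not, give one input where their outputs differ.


base=0, step=-6 yields 0 from original but -11 from revised.
verdict: not equivalent; witness: base=0, step=-6


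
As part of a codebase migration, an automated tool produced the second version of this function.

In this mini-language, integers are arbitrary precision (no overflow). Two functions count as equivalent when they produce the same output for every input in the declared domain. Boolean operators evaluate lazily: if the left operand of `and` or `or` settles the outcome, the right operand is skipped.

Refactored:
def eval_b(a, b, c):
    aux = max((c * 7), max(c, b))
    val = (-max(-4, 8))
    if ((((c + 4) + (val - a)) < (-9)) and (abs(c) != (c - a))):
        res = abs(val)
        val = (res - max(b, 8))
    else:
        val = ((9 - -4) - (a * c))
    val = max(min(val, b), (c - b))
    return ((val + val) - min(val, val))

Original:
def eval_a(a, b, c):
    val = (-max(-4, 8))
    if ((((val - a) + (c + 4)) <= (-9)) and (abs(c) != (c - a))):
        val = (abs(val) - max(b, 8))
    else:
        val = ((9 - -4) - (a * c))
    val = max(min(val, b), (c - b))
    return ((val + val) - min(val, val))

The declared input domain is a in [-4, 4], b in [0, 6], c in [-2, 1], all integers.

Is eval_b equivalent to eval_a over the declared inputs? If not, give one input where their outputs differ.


Not equivalent: a=3, b=1, c=-2 separates them (0 vs 1).
eval_a: val becomes -8; next ((((val - a) + (c + 4)) <= (-9)) and (abs(c) != (c - a))) evaluates to true; next val becomes 0; next val becomes 0; next final value 0
eval_b: aux becomes 1; next val becomes -8; next ((((c + 4) + (val - a)) < (-9)) and (abs(c) != (c - a))) evaluates to false; next val becomes 19; next val becomes 1; next final value 1
verdict: not equivalent; witness: a=3, b=1, c=-2


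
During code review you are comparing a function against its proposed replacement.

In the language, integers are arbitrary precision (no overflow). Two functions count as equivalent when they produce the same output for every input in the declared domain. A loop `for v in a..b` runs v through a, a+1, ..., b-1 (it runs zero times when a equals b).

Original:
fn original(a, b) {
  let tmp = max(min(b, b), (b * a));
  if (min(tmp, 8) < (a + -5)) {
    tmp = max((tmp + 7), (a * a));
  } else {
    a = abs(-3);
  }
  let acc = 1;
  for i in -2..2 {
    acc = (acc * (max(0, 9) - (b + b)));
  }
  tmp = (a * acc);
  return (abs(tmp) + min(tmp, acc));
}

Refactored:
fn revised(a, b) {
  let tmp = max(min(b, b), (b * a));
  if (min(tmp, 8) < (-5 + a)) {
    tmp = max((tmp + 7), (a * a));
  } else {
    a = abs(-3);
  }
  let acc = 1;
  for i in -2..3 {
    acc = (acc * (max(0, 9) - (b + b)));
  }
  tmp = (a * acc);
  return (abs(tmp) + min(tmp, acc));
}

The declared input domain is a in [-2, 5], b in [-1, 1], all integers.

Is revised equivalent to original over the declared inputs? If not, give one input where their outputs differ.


There is a counterexample at a=-2, b=-1: 58564 on one side, 644204 on the other.
original: tmp = 2; (min(tmp, 8) < (a + -5)) -> false; a = 3; acc = 1; [i=-2]; acc = 11; [i=-1]; acc = 121; [i=0]; acc = 1331; [i=1]; acc = 14641; tmp = 43923; return 58564
revised: tmp = 2; (min(tmp, 8) < (-5 + a)) -> false; a = 3; acc = 1; [i=-2]; acc = 11; [i=-1]; acc = 121; [i=0]; acc = 1331; [i=1]; acc = 14641; [i=2]; acc = 161051; tmp = 483153; return 644204
verdict: not equivalent; witness: a=-2, b=-1


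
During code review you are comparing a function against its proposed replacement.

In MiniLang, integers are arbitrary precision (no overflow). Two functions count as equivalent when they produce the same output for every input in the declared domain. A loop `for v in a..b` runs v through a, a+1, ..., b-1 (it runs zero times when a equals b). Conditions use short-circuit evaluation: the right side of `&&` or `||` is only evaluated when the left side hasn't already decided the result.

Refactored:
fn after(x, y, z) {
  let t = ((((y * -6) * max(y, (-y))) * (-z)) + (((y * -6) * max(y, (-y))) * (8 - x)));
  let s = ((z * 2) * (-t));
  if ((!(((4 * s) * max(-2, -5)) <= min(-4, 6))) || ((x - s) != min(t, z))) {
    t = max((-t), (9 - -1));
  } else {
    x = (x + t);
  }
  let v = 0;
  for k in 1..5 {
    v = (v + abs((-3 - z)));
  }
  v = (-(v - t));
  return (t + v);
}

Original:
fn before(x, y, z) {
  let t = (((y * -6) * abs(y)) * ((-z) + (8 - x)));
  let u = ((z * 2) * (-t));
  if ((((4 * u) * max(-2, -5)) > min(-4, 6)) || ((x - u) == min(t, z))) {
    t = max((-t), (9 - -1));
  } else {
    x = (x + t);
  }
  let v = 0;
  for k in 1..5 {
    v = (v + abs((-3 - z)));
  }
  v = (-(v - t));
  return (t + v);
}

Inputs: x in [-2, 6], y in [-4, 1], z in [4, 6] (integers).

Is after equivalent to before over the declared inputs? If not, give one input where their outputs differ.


Consider the input x=-2, y=1, z=4.
before: t = -36; u = 288; ((((4 * u) * max(-2, -5)) > min(-4, 6)) || ((x - u) == min(t, z))) -> false; x = -38; v = 0; [k=1]; v = 7; [k=2]; v = 14; [k=3]; v = 21; [k=4]; v = 28; v = -64; return -100
after: t = -36; s = 288; ((!(((4 * s) * max(-2, -5)) <= min(-4, 6))) || ((x - s) != min(t, z))) -> true; t = 36; v = 0; [k=1]; v = 7; [k=2]; v = 14; [k=3]; v = 21; [k=4]; v = 28; v = 8; return 44
-100 and 44 differ, so these are not the same function on this domain.
verdict: not equivalent; witness: x=-2, y=1, z=4


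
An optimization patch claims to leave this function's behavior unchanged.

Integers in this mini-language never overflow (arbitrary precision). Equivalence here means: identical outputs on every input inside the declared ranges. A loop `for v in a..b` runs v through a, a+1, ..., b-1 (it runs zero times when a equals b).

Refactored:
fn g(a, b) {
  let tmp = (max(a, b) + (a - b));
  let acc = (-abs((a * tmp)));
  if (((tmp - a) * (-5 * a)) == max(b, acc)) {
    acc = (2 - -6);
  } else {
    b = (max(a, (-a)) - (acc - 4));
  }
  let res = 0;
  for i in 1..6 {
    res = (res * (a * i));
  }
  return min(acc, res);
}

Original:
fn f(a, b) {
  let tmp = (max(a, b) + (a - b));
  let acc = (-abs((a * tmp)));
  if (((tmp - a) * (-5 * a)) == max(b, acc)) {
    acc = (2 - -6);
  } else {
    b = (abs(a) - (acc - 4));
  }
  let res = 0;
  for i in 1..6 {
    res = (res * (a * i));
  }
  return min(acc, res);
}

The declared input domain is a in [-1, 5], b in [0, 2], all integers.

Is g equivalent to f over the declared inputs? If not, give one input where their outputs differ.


The two versions differ — the changes include min/max/abs usage differs.
Tracing a=0, b=0: f: tmp=0, then acc=0, then (((tmp - a) * (-5 * a)) == max(b, acc)) is true, then acc=8, then res=0, then (i=1), then res=0, then (i=2), then res=0, then (i=3), then res=0, then (i=4), then res=0, then (i=5), then res=0, then returns 0 | g: tmp=0, then acc=0, then (((tmp - a) * (-5 * a)) == max(b, acc)) is true, then acc=8, then res=0, then (i=1), then res=0, then (i=2), then res=0, then (i=3), then res=0, then (i=4), then res=0, then (i=5), then res=0, then returns 0 — matching result 0.
An exhaustive pass over the 21 declared inputs shows identical outputs.
verdict: equivalent


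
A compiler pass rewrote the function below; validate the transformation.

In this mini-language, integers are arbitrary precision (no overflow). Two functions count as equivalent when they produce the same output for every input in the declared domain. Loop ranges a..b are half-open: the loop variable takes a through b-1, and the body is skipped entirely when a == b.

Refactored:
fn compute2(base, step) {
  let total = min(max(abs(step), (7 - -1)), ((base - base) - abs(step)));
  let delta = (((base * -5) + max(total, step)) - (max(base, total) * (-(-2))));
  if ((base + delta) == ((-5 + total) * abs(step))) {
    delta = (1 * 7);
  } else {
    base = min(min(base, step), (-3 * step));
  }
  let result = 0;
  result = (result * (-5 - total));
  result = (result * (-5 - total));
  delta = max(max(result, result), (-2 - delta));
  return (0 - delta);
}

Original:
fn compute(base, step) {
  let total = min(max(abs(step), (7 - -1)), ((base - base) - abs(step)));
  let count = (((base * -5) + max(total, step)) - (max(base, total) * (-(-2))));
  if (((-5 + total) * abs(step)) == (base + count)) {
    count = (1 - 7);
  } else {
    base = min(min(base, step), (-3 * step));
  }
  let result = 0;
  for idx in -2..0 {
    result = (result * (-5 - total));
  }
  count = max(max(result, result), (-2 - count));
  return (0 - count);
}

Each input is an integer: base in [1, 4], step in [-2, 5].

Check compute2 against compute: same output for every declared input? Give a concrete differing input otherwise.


There is a counterexample at base=2, step=-2: -4 on one side, 0 on the other.
compute: total = -2; count = -16; (((-5 + total) * abs(step)) == (base + count)) -> true; count = -6; result = 0; [idx=-2]; result = 0; [idx=-1]; result = 0; count = 4; return -4
compute2: total = -2; delta = -16; ((base + delta) == ((-5 + total) * abs(step))) -> true; delta = 7; result = 0; result = 0; result = 0; delta = 0; return 0
verdict: not equivalent; witness: base=2, step=-2


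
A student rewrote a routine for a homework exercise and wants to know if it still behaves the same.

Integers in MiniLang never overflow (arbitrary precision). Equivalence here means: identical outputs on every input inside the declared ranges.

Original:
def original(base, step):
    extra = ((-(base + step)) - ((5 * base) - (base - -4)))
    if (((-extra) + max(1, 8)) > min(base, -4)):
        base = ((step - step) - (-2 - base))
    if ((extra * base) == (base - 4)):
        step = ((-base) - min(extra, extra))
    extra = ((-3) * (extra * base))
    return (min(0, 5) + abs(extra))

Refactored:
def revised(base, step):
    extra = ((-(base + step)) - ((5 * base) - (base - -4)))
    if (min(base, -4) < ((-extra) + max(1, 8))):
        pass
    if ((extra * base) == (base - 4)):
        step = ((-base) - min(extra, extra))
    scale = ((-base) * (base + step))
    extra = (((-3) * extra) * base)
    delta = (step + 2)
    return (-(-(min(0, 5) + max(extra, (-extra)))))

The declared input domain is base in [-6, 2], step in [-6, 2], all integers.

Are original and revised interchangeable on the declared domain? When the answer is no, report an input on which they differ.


Take base=0, step=-6.
original: extra := 10 | (((-extra) + max(1, 8)) > min(base, -4)): true | base := 2 | ((extra * base) == (base - 4)): false | extra := -60 | result 60
revised: extra := 10 | (min(base, -4) < ((-extra) + max(1, 8))): true | ((extra * base) == (base - 4)): false | scale := 0 | extra := 0 | delta := -4 | result 0
60 != 0, so the rewrite changes behavior.
verdict: not equivalent; witness: base=0, step=-6


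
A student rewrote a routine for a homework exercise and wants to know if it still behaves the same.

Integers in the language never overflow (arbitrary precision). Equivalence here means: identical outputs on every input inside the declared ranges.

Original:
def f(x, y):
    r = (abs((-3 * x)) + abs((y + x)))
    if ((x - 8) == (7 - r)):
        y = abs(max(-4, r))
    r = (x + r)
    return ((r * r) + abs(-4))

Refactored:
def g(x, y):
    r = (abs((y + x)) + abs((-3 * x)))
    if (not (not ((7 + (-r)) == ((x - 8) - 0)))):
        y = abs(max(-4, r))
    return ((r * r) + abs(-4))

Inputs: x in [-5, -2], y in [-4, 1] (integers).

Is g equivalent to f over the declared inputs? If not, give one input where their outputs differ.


Consider the input x=-5, y=-4.
f: r=24, then ((x - 8) == (7 - r)) is false, then r=19, then returns 365
g: r=24, then (not (not ((7 + (-r)) == ((x - 8) - 0)))) is false, then returns 580
365 != 580, so the rewrite changes behavior.
verdict: not equivalent; witness: x=-5, y=-4


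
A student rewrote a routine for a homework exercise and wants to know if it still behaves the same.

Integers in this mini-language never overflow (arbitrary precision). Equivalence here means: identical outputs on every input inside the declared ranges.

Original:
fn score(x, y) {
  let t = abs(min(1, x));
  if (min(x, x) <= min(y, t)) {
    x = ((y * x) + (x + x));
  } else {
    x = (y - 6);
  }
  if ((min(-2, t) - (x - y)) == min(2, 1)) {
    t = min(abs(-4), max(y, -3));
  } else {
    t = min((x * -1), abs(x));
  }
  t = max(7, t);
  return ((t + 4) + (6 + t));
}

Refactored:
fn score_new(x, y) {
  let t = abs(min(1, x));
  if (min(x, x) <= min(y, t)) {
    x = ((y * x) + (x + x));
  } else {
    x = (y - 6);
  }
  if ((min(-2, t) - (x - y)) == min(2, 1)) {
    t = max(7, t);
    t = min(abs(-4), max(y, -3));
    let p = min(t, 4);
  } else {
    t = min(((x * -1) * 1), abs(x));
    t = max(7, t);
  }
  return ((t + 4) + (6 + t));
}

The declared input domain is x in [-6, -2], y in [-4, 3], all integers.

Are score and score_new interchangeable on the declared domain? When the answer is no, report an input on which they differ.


Input x=-4, y=-1: 24 from score versus 8 from score_new.
verdict: not equivalent; witness: x=-4, y=-1


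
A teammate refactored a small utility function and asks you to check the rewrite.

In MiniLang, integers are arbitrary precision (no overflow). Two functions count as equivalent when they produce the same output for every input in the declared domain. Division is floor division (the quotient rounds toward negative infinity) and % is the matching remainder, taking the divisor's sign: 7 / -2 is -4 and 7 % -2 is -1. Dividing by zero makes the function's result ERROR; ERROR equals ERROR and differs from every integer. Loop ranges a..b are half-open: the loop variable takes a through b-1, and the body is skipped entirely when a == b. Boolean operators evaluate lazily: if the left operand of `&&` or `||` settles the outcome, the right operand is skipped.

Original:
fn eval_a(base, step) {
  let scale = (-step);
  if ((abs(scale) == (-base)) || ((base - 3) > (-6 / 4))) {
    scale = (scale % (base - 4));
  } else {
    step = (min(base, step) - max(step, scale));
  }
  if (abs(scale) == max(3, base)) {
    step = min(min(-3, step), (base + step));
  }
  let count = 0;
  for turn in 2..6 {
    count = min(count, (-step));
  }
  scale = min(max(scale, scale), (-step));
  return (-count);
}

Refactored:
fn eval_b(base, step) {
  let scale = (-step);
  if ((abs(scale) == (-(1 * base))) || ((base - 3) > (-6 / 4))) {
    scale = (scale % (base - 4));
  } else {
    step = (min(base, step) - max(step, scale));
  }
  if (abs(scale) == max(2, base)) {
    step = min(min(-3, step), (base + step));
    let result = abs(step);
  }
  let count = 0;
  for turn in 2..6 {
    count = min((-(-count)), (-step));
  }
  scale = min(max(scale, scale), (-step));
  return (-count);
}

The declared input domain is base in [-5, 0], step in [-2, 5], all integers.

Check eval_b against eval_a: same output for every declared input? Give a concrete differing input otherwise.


Take base=-3, step=3.
eval_a: scale=-3, then ((abs(scale) == (-base)) || ((base - 3) > (-6 / 4))) is true, then scale=-3, then (abs(scale) == max(3, base)) is true, then step=-3, then count=0, then (turn=2), then count=0, then (turn=3), then count=0, then (turn=4), then count=0, then (turn=5), then count=0, then scale=-3, then returns 0
eval_b: scale=-3, then ((abs(scale) == (-(1 * base))) || ((base - 3) > (-6 / 4))) is true, then scale=-3, then (abs(scale) == max(2, base)) is false, then count=0, then (turn=2), then count=-3, then (turn=3), then count=-3, then (turn=4), then count=-3, then (turn=5), then count=-3, then scale=-3, then returns 3
0 vs 3 — the two versions disagree here.
verdict: not equivalent; witness: base=-3, step=3


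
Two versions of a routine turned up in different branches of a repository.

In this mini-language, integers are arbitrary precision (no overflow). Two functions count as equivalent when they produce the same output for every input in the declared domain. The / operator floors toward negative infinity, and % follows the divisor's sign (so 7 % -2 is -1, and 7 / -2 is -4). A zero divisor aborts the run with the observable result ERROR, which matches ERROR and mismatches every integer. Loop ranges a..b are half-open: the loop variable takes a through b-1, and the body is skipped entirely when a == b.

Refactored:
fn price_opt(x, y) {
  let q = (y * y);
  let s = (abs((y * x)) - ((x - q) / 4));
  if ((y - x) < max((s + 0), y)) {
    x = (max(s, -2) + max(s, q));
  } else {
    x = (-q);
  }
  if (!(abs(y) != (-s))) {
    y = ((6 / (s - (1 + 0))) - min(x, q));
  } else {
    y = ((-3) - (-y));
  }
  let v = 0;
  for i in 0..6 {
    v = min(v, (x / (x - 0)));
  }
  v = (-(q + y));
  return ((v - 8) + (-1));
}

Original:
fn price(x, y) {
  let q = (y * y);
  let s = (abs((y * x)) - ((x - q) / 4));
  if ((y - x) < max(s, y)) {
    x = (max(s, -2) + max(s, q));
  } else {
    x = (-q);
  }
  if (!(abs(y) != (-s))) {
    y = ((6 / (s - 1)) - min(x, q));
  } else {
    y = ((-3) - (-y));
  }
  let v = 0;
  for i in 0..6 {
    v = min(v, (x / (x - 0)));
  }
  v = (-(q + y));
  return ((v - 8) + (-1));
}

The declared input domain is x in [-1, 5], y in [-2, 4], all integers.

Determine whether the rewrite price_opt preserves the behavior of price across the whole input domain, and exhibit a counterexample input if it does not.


This is a faithful refactor — constant usage differs; arithmetic usage differs, but the computed results match everywhere.
Tracing x=2, y=2: price: q := 4 | s := 5 | ((y - x) < max(s, y)): true | x := 10 | (!(abs(y) != (-s))): false | y := -1 | v := 0 | iter i=0: | v := 0 | iter i=1: | v := 0 | iter i=2: | v := 0 | iter i=3: | v := 0 | iter i=4: | v := 0 | iter i=5: | v := 0 | v := -3 | result -12 | price_opt: q := 4 | s := 5 | ((y - x) < max((s + 0), y)): true | x := 10 | (!(abs(y) != (-s))): false | y := -1 | v := 0 | iter i=0: | v := 0 | iter i=1: | v := 0 | iter i=2: | v := 0 | iter i=3: | v := 0 | iter i=4: | v := 0 | iter i=5: | v := 0 | v := -3 | result -12 — matching result -12.
Across all 49 domain points the two functions coincide.
verdict: equivalent


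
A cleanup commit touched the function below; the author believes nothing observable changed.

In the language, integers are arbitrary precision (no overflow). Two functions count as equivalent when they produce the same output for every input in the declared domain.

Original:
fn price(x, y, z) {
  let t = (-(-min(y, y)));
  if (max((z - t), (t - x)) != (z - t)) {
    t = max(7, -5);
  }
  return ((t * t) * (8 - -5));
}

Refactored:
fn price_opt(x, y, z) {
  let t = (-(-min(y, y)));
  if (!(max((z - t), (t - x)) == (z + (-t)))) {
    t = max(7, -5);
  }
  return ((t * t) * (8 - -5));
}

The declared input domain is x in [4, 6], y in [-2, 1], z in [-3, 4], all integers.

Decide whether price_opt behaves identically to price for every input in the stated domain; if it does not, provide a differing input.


Reading the diff, among the changes: arithmetic usage differs; comparison usage differs; boolean connective usage differs.
Spot check at x=5, y=-2, z=1 — price: t=-2, then (max((z - t), (t - x)) != (z - t)) is false, then returns 52. price_opt: t=-2, then (!(max((z - t), (t - x)) == (z + (-t)))) is false, then returns 52. Both give 52.
Checked all 96 inputs in the declared domain: the outputs agree on every one.
verdict: equivalent


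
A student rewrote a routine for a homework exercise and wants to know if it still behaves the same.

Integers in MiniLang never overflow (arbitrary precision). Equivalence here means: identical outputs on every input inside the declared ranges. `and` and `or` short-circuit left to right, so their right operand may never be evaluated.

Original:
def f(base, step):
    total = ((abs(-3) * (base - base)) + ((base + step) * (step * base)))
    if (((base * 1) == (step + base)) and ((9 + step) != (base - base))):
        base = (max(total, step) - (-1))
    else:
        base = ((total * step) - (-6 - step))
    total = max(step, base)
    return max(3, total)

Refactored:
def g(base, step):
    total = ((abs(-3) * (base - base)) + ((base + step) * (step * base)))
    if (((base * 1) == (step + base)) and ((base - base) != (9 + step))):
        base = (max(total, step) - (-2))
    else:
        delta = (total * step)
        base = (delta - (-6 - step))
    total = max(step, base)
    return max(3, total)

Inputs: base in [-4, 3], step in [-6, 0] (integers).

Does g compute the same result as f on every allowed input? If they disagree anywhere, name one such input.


Equivalent. Although `1` became `2`, no input in the stated domain can expose it.
An exhaustive pass over the 56 declared inputs shows identical outputs.
One worked example (base=2, step=-3) — f: total = 6; (((base * 1) == (step + base)) and ((9 + step) != (base - base))) -> false; base = -15; total = -3; return 3; g: total = 6; (((base * 1) == (step + base)) and ((base - base) != (9 + step))) -> false; delta = -18; base = -15; total = -3; return 3; agreement on 3.
verdict: equivalent


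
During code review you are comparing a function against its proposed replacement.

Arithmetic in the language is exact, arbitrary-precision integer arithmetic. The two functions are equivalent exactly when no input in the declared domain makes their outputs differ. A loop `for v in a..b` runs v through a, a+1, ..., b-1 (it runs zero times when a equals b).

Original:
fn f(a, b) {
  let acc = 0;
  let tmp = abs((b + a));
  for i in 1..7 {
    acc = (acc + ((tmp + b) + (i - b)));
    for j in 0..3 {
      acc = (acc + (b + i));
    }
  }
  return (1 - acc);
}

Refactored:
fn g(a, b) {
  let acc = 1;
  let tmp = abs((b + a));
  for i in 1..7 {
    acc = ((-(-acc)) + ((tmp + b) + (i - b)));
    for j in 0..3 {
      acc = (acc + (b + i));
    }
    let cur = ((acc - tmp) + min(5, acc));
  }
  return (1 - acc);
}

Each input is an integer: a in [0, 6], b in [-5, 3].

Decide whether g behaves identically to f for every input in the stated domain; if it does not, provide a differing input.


Try a=0, b=-5.
f: acc := 0 | tmp := 5 | iter i=1: | acc := 6 | iter j=0: | acc := 2 | iter j=1: | acc := -2 | iter j=2: | acc := -6 | iter i=2: | acc := 1 | iter j=0: | acc := -2 | iter j=1: | acc := -5 | iter j=2: | acc := -8 | iter i=3: | acc := 0 | iter j=0: | acc := -2 | iter j=1: | acc := -4 | iter j=2: | acc := -6 | iter i=4: | acc := 3 | iter j=0: | acc := 2 | iter j=1: | acc := 1 | iter j=2: | acc := 0 | iter i=5: | acc := 10 | iter j=0: | acc := 10 | iter j=1: | acc := 10 | iter j=2: | acc := 10 | iter i=6: | acc := 21 | iter j=0: | acc := 22 | iter j=1: | acc := 23 | iter j=2: | acc := 24 | result -23
g: acc := 1 | tmp := 5 | iter i=1: | acc := 7 | iter j=0: | acc := 3 | iter j=1: | acc := -1 | iter j=2: | acc := -5 | cur := -15 | iter i=2: | acc := 2 | iter j=0: | acc := -1 | iter j=1: | acc := -4 | iter j=2: | acc := -7 | cur := -19 | iter i=3: | acc := 1 | iter j=0: | acc := -1 | iter j=1: | acc := -3 | iter j=2: | acc := -5 | cur := -15 | iter i=4: | acc := 4 | iter j=0: | acc := 3 | iter j=1: | acc := 2 | iter j=2: | acc := 1 | cur := -3 | iter i=5: | acc := 11 | iter j=0: | acc := 11 | iter j=1: | acc := 11 | iter j=2: | acc := 11 | cur := 11 | iter i=6: | acc := 22 | iter j=0: | acc := 23 | iter j=1: | acc := 24 | iter j=2: | acc := 25 | cur := 25 | result -24
-23 against -24: the behavior changed.
verdict: not equivalent; witness: a=0, b=-5


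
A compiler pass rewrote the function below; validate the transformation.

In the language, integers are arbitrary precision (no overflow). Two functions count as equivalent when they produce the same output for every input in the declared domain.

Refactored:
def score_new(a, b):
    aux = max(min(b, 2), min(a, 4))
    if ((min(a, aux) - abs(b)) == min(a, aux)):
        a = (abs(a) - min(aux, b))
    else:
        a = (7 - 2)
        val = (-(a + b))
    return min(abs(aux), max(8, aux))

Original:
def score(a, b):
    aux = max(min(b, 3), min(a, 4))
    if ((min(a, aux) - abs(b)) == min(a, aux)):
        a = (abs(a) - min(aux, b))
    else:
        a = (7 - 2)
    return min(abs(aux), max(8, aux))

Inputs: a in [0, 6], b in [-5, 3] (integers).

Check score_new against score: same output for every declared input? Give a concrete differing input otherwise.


These are not equivalent — on a=0, b=3 the outputs split (3 vs 2).
score: aux := 3 | ((min(a, aux) - abs(b)) == min(a, aux)): false | a := 5 | result 3
score_new: aux := 2 | ((min(a, aux) - abs(b)) == min(a, aux)): false | a := 5 | val := -8 | result 2
verdict: not equivalent; witness: a=0, b=3


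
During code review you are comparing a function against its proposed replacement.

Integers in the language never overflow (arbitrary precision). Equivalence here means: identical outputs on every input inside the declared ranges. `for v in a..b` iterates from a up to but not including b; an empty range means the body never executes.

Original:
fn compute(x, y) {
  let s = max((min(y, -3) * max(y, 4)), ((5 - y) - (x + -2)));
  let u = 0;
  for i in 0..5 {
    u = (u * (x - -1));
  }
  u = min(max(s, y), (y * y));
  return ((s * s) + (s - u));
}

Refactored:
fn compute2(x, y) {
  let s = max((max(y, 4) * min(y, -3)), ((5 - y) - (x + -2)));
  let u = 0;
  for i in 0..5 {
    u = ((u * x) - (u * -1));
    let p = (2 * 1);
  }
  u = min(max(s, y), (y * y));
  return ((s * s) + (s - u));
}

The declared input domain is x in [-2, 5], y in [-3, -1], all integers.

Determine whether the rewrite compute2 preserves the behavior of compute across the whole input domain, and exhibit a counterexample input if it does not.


This is a faithful refactor — constant usage differs, and local variable names differ, and statement counts differ, and arithmetic usage differs, but the computed results match everywhere.
One worked example (x=1, y=-2) — compute: s := 8 | u := 0 | iter i=0: | u := 0 | iter i=1: | u := 0 | iter i=2: | u := 0 | iter i=3: | u := 0 | iter i=4: | u := 0 | u := 4 | result 68; compute2: s := 8 | u := 0 | iter i=0: | u := 0 | p := 2 | iter i=1: | u := 0 | p := 2 | iter i=2: | u := 0 | p := 2 | iter i=3: | u := 0 | p := 2 | iter i=4: | u := 0 | p := 2 | u := 4 | result 68; agreement on 68.
Sweeping the whole domain (24 inputs) finds no disagreement.
verdict: equivalent


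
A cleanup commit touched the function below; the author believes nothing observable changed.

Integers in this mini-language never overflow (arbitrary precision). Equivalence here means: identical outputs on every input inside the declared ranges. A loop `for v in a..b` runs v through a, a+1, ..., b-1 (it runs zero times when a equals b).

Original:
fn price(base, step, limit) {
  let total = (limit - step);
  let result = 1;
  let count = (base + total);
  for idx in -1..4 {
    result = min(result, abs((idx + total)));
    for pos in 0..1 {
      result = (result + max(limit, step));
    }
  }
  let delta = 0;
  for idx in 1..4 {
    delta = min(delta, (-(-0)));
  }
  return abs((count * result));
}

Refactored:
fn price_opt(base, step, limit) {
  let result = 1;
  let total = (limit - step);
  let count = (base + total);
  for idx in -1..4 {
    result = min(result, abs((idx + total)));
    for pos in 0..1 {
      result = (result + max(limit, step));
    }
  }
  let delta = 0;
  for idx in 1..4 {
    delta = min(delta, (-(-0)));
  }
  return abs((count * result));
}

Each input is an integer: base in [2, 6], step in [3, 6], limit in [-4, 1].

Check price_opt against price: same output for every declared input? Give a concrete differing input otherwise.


Equivalent — the differences include same computation, different form, yet no declared input distinguishes the two.
As a probe, take base=3, step=3, limit=-1: price runs total := -4 | result := 1 | count := -1 | iter idx=-1: | result := 1 | iter pos=0: | result := 4 | iter idx=0: | result := 4 | iter pos=0: | result := 7 | iter idx=1: | result := 3 | iter pos=0: | result := 6 | iter idx=2: | result := 2 | iter pos=0: | result := 5 | iter idx=3: | result := 1 | iter pos=0: | result := 4 | delta := 0 | iter idx=1: | delta := 0 | iter idx=2: | delta := 0 | iter idx=3: | delta := 0 | result 4; price_opt runs result := 1 | total := -4 | count := -1 | iter idx=-1: | result := 1 | iter pos=0: | result := 4 | iter idx=0: | result := 4 | iter pos=0: | result := 7 | iter idx=1: | result := 3 | iter pos=0: | result := 6 | iter idx=2: | result := 2 | iter pos=0: | result := 5 | iter idx=3: | result := 1 | iter pos=0: | result := 4 | delta := 0 | iter idx=1: | delta := 0 | iter idx=2: | delta := 0 | iter idx=3: | delta := 0 | result 4; both end at 4.
Every one of the 120 inputs gives matching results.
verdict: equivalent
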